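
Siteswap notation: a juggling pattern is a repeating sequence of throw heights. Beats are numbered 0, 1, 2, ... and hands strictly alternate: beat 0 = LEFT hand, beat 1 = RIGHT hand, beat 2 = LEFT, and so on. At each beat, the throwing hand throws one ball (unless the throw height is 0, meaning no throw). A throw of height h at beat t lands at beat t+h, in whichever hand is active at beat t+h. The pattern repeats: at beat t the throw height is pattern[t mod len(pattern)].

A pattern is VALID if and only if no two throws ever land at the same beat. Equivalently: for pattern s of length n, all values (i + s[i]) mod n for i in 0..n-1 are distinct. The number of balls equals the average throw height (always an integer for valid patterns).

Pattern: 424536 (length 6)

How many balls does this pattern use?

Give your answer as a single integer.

Pattern = [4, 2, 4, 5, 3, 6], length n = 6
  position 0: throw height = 4, running sum = 4
  position 1: throw height = 2, running sum = 6
  position 2: throw height = 4, running sum = 10
  position 3: throw height = 5, running sum = 15
  position 4: throw height = 3, running sum = 18
  position 5: throw height = 6, running sum = 24
Total sum = 24; balls = sum / n = 24 / 6 = 4

Answer: 4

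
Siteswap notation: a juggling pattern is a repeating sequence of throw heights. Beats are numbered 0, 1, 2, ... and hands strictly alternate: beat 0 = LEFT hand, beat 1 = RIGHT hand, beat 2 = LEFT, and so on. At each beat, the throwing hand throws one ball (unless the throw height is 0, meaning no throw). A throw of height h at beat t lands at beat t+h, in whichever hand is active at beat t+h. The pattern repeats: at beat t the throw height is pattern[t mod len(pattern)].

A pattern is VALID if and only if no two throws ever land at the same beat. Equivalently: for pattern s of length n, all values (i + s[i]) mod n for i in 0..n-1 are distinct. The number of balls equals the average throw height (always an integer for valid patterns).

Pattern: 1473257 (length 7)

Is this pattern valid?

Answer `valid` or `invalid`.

i=0: (i + s[i]) mod n = (0 + 1) mod 7 = 1
i=1: (i + s[i]) mod n = (1 + 4) mod 7 = 5
i=2: (i + s[i]) mod n = (2 + 7) mod 7 = 2
i=3: (i + s[i]) mod n = (3 + 3) mod 7 = 6
i=4: (i + s[i]) mod n = (4 + 2) mod 7 = 6
i=5: (i + s[i]) mod n = (5 + 5) mod 7 = 3
i=6: (i + s[i]) mod n = (6 + 7) mod 7 = 6
Residues: [1, 5, 2, 6, 6, 3, 6], distinct: False

Answer: invalid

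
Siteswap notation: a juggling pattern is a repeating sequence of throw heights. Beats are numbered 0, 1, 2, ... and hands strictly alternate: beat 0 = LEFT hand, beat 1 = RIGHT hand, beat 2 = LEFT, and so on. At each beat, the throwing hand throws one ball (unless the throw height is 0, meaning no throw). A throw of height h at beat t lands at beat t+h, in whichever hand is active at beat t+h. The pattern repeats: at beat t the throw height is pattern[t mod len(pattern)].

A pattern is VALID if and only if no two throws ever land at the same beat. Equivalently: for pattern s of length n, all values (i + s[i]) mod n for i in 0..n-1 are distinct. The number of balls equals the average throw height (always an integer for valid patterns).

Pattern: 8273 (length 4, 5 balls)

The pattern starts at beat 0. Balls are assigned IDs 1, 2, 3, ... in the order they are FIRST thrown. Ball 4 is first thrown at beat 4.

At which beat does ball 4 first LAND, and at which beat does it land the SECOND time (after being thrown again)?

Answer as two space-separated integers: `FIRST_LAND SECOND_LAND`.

Beat 0 (L): throw ball1 h=8 -> lands@8:L; in-air after throw: [b1@8:L]
Beat 1 (R): throw ball2 h=2 -> lands@3:R; in-air after throw: [b2@3:R b1@8:L]
Beat 2 (L): throw ball3 h=7 -> lands@9:R; in-air after throw: [b2@3:R b1@8:L b3@9:R]
Beat 3 (R): throw ball2 h=3 -> lands@6:L; in-air after throw: [b2@6:L b1@8:L b3@9:R]
Beat 4 (L): throw ball4 h=8 -> lands@12:L; in-air after throw: [b2@6:L b1@8:L b3@9:R b4@12:L]
Beat 5 (R): throw ball5 h=2 -> lands@7:R; in-air after throw: [b2@6:L b5@7:R b1@8:L b3@9:R b4@12:L]
Beat 6 (L): throw ball2 h=7 -> lands@13:R; in-air after throw: [b5@7:R b1@8:L b3@9:R b4@12:L b2@13:R]
Beat 7 (R): throw ball5 h=3 -> lands@10:L; in-air after throw: [b1@8:L b3@9:R b5@10:L b4@12:L b2@13:R]
Beat 8 (L): throw ball1 h=8 -> lands@16:L; in-air after throw: [b3@9:R b5@10:L b4@12:L b2@13:R b1@16:L]
Beat 9 (R): throw ball3 h=2 -> lands@11:R; in-air after throw: [b5@10:L b3@11:R b4@12:L b2@13:R b1@16:L]
Beat 10 (L): throw ball5 h=7 -> lands@17:R; in-air after throw: [b3@11:R b4@12:L b2@13:R b1@16:L b5@17:R]
Beat 11 (R): throw ball3 h=3 -> lands@14:L; in-air after throw: [b4@12:L b2@13:R b3@14:L b1@16:L b5@17:R]
Beat 12 (L): throw ball4 h=8 -> lands@20:L; in-air after throw: [b2@13:R b3@14:L b1@16:L b5@17:R b4@20:L]
Beat 13 (R): throw ball2 h=2 -> lands@15:R; in-air after throw: [b3@14:L b2@15:R b1@16:L b5@17:R b4@20:L]
Beat 14 (L): throw ball3 h=7 -> lands@21:R; in-air after throw: [b2@15:R b1@16:L b5@17:R b4@20:L b3@21:R]
Beat 15 (R): throw ball2 h=3 -> lands@18:L; in-air after throw: [b1@16:L b5@17:R b2@18:L b4@20:L b3@21:R]
Ball 4: thrown@4 h=8 -> first land @12; rethrown@12 h=8 -> second land @20

Answer: 12 20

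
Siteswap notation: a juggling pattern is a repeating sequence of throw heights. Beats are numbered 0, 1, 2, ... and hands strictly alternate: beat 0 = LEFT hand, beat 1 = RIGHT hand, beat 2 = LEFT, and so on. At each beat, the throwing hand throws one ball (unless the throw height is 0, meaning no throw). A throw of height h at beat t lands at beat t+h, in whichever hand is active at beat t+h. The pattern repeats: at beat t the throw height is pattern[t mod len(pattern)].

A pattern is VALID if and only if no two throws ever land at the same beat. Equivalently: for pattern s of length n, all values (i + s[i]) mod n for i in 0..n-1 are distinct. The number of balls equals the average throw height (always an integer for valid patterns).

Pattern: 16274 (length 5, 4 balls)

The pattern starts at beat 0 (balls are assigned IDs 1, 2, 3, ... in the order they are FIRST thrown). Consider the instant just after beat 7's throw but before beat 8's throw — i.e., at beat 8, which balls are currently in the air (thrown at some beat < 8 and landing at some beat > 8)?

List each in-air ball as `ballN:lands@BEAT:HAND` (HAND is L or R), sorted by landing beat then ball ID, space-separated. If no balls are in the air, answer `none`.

Answer: ball1:lands@9:R ball3:lands@10:L ball4:lands@12:L

Derivation:
Beat 0 (L): throw ball1 h=1 -> lands@1:R; in-air after throw: [b1@1:R]
Beat 1 (R): throw ball1 h=6 -> lands@7:R; in-air after throw: [b1@7:R]
Beat 2 (L): throw ball2 h=2 -> lands@4:L; in-air after throw: [b2@4:L b1@7:R]
Beat 3 (R): throw ball3 h=7 -> lands@10:L; in-air after throw: [b2@4:L b1@7:R b3@10:L]
Beat 4 (L): throw ball2 h=4 -> lands@8:L; in-air after throw: [b1@7:R b2@8:L b3@10:L]
Beat 5 (R): throw ball4 h=1 -> lands@6:L; in-air after throw: [b4@6:L b1@7:R b2@8:L b3@10:L]
Beat 6 (L): throw ball4 h=6 -> lands@12:L; in-air after throw: [b1@7:R b2@8:L b3@10:L b4@12:L]
Beat 7 (R): throw ball1 h=2 -> lands@9:R; in-air after throw: [b2@8:L b1@9:R b3@10:L b4@12:L]
Beat 8 (L): throw ball2 h=7 -> lands@15:R; in-air after throw: [b1@9:R b3@10:L b4@12:L b2@15:R]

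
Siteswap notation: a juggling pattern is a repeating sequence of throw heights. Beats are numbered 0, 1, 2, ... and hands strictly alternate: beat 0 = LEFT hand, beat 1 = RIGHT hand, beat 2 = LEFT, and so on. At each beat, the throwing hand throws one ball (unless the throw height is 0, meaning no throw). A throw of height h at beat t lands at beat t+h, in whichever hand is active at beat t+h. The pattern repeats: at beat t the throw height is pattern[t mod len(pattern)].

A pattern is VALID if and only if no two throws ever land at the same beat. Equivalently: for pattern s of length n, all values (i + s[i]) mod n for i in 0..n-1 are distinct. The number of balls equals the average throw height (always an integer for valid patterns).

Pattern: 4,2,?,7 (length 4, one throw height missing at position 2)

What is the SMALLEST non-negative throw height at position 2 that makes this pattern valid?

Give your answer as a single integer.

i=0: (0 + 4) mod 4 = 0
i=1: (1 + 2) mod 4 = 3
i=2: s[i]=? (unknown)
i=3: (3 + 7) mod 4 = 2
Known residues: [0, 2, 3]; need a permutation of 0..3, so missing residue r = 1
Need (2 + s) mod 4 = 1; smallest s = (1 - 2) mod 4 = 3

Answer: 3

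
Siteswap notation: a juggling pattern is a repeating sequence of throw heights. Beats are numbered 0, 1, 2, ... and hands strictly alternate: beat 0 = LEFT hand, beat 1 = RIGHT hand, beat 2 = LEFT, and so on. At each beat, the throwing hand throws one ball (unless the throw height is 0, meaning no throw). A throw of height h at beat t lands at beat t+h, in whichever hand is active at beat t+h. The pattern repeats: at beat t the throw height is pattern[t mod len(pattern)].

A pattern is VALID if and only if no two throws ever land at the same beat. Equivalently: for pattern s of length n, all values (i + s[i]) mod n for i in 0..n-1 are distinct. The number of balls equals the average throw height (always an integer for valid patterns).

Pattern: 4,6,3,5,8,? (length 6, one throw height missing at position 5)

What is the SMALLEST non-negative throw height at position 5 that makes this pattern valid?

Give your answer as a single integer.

Answer: 4

Derivation:
i=0: (0 + 4) mod 6 = 4
i=1: (1 + 6) mod 6 = 1
i=2: (2 + 3) mod 6 = 5
i=3: (3 + 5) mod 6 = 2
i=4: (4 + 8) mod 6 = 0
i=5: s[i]=? (unknown)
Known residues: [0, 1, 2, 4, 5]; need a permutation of 0..5, so missing residue r = 3
Need (5 + s) mod 6 = 3; smallest s = (3 - 5) mod 6 = 4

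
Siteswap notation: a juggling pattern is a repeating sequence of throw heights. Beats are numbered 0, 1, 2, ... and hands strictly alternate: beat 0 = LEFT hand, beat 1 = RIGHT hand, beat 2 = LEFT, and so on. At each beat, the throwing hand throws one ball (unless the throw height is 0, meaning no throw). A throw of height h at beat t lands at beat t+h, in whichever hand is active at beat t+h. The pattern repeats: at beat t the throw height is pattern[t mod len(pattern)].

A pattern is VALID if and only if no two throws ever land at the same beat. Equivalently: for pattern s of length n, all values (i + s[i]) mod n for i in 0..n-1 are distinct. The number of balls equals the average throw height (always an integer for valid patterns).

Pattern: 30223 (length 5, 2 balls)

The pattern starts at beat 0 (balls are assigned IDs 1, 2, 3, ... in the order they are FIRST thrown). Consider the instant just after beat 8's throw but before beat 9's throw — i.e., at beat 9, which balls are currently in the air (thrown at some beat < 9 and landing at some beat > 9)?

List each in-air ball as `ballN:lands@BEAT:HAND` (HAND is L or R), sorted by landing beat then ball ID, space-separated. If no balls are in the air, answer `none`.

Beat 0 (L): throw ball1 h=3 -> lands@3:R; in-air after throw: [b1@3:R]
Beat 2 (L): throw ball2 h=2 -> lands@4:L; in-air after throw: [b1@3:R b2@4:L]
Beat 3 (R): throw ball1 h=2 -> lands@5:R; in-air after throw: [b2@4:L b1@5:R]
Beat 4 (L): throw ball2 h=3 -> lands@7:R; in-air after throw: [b1@5:R b2@7:R]
Beat 5 (R): throw ball1 h=3 -> lands@8:L; in-air after throw: [b2@7:R b1@8:L]
Beat 7 (R): throw ball2 h=2 -> lands@9:R; in-air after throw: [b1@8:L b2@9:R]
Beat 8 (L): throw ball1 h=2 -> lands@10:L; in-air after throw: [b2@9:R b1@10:L]
Beat 9 (R): throw ball2 h=3 -> lands@12:L; in-air after throw: [b1@10:L b2@12:L]

Answer: ball1:lands@10:L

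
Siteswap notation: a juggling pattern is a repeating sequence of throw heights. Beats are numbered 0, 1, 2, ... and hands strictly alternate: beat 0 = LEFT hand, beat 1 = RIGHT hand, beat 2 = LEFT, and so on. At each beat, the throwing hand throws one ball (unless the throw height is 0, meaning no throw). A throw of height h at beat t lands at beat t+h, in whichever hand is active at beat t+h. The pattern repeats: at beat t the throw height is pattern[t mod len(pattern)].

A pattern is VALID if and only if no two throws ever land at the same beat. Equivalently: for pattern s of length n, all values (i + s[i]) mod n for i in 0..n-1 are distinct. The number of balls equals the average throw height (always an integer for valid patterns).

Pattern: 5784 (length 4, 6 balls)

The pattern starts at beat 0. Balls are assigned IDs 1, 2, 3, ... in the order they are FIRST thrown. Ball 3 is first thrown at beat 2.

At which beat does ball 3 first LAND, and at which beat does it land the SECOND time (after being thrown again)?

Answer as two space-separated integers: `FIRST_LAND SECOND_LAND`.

Answer: 10 18

Derivation:
Beat 0 (L): throw ball1 h=5 -> lands@5:R; in-air after throw: [b1@5:R]
Beat 1 (R): throw ball2 h=7 -> lands@8:L; in-air after throw: [b1@5:R b2@8:L]
Beat 2 (L): throw ball3 h=8 -> lands@10:L; in-air after throw: [b1@5:R b2@8:L b3@10:L]
Beat 3 (R): throw ball4 h=4 -> lands@7:R; in-air after throw: [b1@5:R b4@7:R b2@8:L b3@10:L]
Beat 4 (L): throw ball5 h=5 -> lands@9:R; in-air after throw: [b1@5:R b4@7:R b2@8:L b5@9:R b3@10:L]
Beat 5 (R): throw ball1 h=7 -> lands@12:L; in-air after throw: [b4@7:R b2@8:L b5@9:R b3@10:L b1@12:L]
Beat 6 (L): throw ball6 h=8 -> lands@14:L; in-air after throw: [b4@7:R b2@8:L b5@9:R b3@10:L b1@12:L b6@14:L]
Beat 7 (R): throw ball4 h=4 -> lands@11:R; in-air after throw: [b2@8:L b5@9:R b3@10:L b4@11:R b1@12:L b6@14:L]
Beat 8 (L): throw ball2 h=5 -> lands@13:R; in-air after throw: [b5@9:R b3@10:L b4@11:R b1@12:L b2@13:R b6@14:L]
Beat 9 (R): throw ball5 h=7 -> lands@16:L; in-air after throw: [b3@10:L b4@11:R b1@12:L b2@13:R b6@14:L b5@16:L]
Beat 10 (L): throw ball3 h=8 -> lands@18:L; in-air after throw: [b4@11:R b1@12:L b2@13:R b6@14:L b5@16:L b3@18:L]
Beat 11 (R): throw ball4 h=4 -> lands@15:R; in-air after throw: [b1@12:L b2@13:R b6@14:L b4@15:R b5@16:L b3@18:L]
Beat 12 (L): throw ball1 h=5 -> lands@17:R; in-air after throw: [b2@13:R b6@14:L b4@15:R b5@16:L b1@17:R b3@18:L]
Beat 13 (R): throw ball2 h=7 -> lands@20:L; in-air after throw: [b6@14:L b4@15:R b5@16:L b1@17:R b3@18:L b2@20:L]
Beat 14 (L): throw ball6 h=8 -> lands@22:L; in-air after throw: [b4@15:R b5@16:L b1@17:R b3@18:L b2@20:L b6@22:L]
Beat 15 (R): throw ball4 h=4 -> lands@19:R; in-air after throw: [b5@16:L b1@17:R b3@18:L b4@19:R b2@20:L b6@22:L]
Ball 3: thrown@2 h=8 -> first land @10; rethrown@10 h=8 -> second land @18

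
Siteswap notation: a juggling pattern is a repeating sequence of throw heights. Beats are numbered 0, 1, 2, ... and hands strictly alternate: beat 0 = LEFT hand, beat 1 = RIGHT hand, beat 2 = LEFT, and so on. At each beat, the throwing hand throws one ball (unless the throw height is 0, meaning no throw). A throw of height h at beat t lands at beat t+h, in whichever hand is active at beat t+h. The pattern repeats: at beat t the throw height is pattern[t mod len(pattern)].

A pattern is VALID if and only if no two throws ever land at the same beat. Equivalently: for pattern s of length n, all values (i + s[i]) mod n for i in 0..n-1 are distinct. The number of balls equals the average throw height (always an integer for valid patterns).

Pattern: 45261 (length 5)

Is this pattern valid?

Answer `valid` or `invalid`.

Answer: invalid

Derivation:
i=0: (i + s[i]) mod n = (0 + 4) mod 5 = 4
i=1: (i + s[i]) mod n = (1 + 5) mod 5 = 1
i=2: (i + s[i]) mod n = (2 + 2) mod 5 = 4
i=3: (i + s[i]) mod n = (3 + 6) mod 5 = 4
i=4: (i + s[i]) mod n = (4 + 1) mod 5 = 0
Residues: [4, 1, 4, 4, 0], distinct: False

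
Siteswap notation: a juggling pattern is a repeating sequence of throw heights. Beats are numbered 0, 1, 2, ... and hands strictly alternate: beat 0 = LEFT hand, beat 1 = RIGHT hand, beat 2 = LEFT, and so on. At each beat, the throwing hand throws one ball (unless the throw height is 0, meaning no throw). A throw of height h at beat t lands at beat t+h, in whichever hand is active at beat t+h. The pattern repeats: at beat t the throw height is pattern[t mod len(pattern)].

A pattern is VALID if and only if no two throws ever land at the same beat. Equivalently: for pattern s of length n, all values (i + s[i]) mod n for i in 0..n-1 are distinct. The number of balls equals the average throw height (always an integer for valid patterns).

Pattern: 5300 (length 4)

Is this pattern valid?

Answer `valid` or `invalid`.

i=0: (i + s[i]) mod n = (0 + 5) mod 4 = 1
i=1: (i + s[i]) mod n = (1 + 3) mod 4 = 0
i=2: (i + s[i]) mod n = (2 + 0) mod 4 = 2
i=3: (i + s[i]) mod n = (3 + 0) mod 4 = 3
Residues: [1, 0, 2, 3], distinct: True

Answer: valid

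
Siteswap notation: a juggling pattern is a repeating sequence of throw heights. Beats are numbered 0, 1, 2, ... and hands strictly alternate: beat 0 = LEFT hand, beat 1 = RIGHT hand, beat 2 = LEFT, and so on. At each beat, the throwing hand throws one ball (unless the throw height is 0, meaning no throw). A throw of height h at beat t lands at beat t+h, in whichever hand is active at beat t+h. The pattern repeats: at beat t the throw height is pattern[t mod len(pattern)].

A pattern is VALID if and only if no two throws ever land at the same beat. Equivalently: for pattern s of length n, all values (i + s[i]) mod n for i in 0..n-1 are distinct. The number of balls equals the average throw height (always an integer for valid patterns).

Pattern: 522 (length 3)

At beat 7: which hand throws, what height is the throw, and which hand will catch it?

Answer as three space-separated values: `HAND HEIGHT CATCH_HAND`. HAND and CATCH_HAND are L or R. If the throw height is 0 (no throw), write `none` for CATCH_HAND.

Answer: R 2 R

Derivation:
Beat 7: 7 mod 2 = 1, so hand = R
Throw height = pattern[7 mod 3] = pattern[1] = 2
Lands at beat 7+2=9, 9 mod 2 = 1, so catch hand = R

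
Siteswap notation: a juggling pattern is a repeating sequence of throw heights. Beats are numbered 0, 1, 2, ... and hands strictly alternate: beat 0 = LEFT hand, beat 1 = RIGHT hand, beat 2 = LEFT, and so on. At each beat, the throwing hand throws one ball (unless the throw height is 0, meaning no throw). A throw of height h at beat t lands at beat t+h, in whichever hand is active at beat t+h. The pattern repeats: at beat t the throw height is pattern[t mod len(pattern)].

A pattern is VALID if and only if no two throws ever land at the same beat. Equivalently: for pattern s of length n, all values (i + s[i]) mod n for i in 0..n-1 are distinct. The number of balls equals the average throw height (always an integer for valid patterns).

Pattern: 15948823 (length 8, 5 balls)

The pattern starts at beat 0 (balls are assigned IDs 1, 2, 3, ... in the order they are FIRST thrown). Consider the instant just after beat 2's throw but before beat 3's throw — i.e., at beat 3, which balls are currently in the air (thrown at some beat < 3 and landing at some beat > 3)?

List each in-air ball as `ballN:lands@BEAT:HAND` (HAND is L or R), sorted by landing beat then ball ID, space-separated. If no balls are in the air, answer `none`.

Beat 0 (L): throw ball1 h=1 -> lands@1:R; in-air after throw: [b1@1:R]
Beat 1 (R): throw ball1 h=5 -> lands@6:L; in-air after throw: [b1@6:L]
Beat 2 (L): throw ball2 h=9 -> lands@11:R; in-air after throw: [b1@6:L b2@11:R]
Beat 3 (R): throw ball3 h=4 -> lands@7:R; in-air after throw: [b1@6:L b3@7:R b2@11:R]

Answer: ball1:lands@6:L ball2:lands@11:R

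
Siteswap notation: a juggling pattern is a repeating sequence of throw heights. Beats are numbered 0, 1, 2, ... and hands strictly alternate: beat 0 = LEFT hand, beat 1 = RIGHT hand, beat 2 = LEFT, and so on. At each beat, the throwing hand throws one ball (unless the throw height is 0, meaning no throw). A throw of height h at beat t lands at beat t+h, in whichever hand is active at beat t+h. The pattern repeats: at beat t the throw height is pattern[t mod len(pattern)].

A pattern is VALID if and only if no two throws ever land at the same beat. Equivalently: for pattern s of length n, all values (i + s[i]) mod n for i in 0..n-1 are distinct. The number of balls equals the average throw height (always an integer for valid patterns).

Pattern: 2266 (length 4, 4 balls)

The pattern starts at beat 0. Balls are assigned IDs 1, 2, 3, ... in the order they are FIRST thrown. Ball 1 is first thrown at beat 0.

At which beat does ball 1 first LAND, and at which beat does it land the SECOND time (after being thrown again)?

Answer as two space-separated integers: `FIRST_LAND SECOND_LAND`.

Answer: 2 8

Derivation:
Beat 0 (L): throw ball1 h=2 -> lands@2:L; in-air after throw: [b1@2:L]
Beat 1 (R): throw ball2 h=2 -> lands@3:R; in-air after throw: [b1@2:L b2@3:R]
Beat 2 (L): throw ball1 h=6 -> lands@8:L; in-air after throw: [b2@3:R b1@8:L]
Beat 3 (R): throw ball2 h=6 -> lands@9:R; in-air after throw: [b1@8:L b2@9:R]
Beat 4 (L): throw ball3 h=2 -> lands@6:L; in-air after throw: [b3@6:L b1@8:L b2@9:R]
Beat 5 (R): throw ball4 h=2 -> lands@7:R; in-air after throw: [b3@6:L b4@7:R b1@8:L b2@9:R]
Beat 6 (L): throw ball3 h=6 -> lands@12:L; in-air after throw: [b4@7:R b1@8:L b2@9:R b3@12:L]
Beat 7 (R): throw ball4 h=6 -> lands@13:R; in-air after throw: [b1@8:L b2@9:R b3@12:L b4@13:R]
Beat 8 (L): throw ball1 h=2 -> lands@10:L; in-air after throw: [b2@9:R b1@10:L b3@12:L b4@13:R]
Ball 1: thrown@0 h=2 -> first land @2; rethrown@2 h=6 -> second land @8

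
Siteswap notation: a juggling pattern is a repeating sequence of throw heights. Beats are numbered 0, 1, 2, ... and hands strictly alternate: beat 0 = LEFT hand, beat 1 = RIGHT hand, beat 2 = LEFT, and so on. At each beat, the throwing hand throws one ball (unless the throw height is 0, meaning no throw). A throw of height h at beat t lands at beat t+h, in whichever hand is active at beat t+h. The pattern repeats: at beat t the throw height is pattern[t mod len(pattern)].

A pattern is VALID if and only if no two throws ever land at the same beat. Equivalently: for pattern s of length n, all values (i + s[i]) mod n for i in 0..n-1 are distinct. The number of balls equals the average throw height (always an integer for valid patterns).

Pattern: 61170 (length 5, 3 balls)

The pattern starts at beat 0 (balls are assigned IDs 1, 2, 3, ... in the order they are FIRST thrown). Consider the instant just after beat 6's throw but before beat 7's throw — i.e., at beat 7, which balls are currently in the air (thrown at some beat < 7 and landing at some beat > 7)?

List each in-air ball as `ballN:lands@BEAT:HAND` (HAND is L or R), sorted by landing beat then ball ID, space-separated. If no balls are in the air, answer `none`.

Beat 0 (L): throw ball1 h=6 -> lands@6:L; in-air after throw: [b1@6:L]
Beat 1 (R): throw ball2 h=1 -> lands@2:L; in-air after throw: [b2@2:L b1@6:L]
Beat 2 (L): throw ball2 h=1 -> lands@3:R; in-air after throw: [b2@3:R b1@6:L]
Beat 3 (R): throw ball2 h=7 -> lands@10:L; in-air after throw: [b1@6:L b2@10:L]
Beat 5 (R): throw ball3 h=6 -> lands@11:R; in-air after throw: [b1@6:L b2@10:L b3@11:R]
Beat 6 (L): throw ball1 h=1 -> lands@7:R; in-air after throw: [b1@7:R b2@10:L b3@11:R]
Beat 7 (R): throw ball1 h=1 -> lands@8:L; in-air after throw: [b1@8:L b2@10:L b3@11:R]

Answer: ball2:lands@10:L ball3:lands@11:R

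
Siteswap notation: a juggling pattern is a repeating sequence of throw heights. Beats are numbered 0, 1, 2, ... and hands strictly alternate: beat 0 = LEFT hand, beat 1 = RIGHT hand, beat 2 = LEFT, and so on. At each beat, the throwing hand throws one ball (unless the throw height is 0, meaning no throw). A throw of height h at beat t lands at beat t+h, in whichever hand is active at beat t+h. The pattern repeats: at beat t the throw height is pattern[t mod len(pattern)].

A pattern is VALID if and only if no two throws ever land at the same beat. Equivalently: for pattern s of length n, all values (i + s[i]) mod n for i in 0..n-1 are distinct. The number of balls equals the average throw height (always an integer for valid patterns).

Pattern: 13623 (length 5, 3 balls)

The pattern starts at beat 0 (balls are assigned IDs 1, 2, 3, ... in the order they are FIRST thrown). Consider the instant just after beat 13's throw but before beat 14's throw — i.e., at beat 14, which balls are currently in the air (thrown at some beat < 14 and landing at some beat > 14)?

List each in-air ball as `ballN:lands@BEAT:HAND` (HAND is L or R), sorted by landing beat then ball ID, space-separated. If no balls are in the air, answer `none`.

Beat 0 (L): throw ball1 h=1 -> lands@1:R; in-air after throw: [b1@1:R]
Beat 1 (R): throw ball1 h=3 -> lands@4:L; in-air after throw: [b1@4:L]
Beat 2 (L): throw ball2 h=6 -> lands@8:L; in-air after throw: [b1@4:L b2@8:L]
Beat 3 (R): throw ball3 h=2 -> lands@5:R; in-air after throw: [b1@4:L b3@5:R b2@8:L]
Beat 4 (L): throw ball1 h=3 -> lands@7:R; in-air after throw: [b3@5:R b1@7:R b2@8:L]
Beat 5 (R): throw ball3 h=1 -> lands@6:L; in-air after throw: [b3@6:L b1@7:R b2@8:L]
Beat 6 (L): throw ball3 h=3 -> lands@9:R; in-air after throw: [b1@7:R b2@8:L b3@9:R]
Beat 7 (R): throw ball1 h=6 -> lands@13:R; in-air after throw: [b2@8:L b3@9:R b1@13:R]
Beat 8 (L): throw ball2 h=2 -> lands@10:L; in-air after throw: [b3@9:R b2@10:L b1@13:R]
Beat 9 (R): throw ball3 h=3 -> lands@12:L; in-air after throw: [b2@10:L b3@12:L b1@13:R]
Beat 10 (L): throw ball2 h=1 -> lands@11:R; in-air after throw: [b2@11:R b3@12:L b1@13:R]
Beat 11 (R): throw ball2 h=3 -> lands@14:L; in-air after throw: [b3@12:L b1@13:R b2@14:L]
Beat 12 (L): throw ball3 h=6 -> lands@18:L; in-air after throw: [b1@13:R b2@14:L b3@18:L]
Beat 13 (R): throw ball1 h=2 -> lands@15:R; in-air after throw: [b2@14:L b1@15:R b3@18:L]
Beat 14 (L): throw ball2 h=3 -> lands@17:R; in-air after throw: [b1@15:R b2@17:R b3@18:L]

Answer: ball1:lands@15:R ball3:lands@18:L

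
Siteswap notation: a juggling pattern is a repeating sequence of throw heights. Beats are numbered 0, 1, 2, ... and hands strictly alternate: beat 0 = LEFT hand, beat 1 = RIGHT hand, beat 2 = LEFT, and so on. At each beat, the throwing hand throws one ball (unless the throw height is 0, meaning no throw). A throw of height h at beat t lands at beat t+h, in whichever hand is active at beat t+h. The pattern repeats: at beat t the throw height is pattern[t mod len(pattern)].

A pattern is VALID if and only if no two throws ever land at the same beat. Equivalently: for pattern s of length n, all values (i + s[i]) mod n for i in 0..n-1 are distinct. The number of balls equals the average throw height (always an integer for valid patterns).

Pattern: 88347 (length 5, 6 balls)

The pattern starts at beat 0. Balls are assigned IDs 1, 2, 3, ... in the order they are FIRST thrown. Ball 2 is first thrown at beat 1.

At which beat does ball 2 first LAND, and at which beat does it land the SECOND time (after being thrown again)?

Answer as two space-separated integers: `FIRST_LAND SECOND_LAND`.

Answer: 9 16

Derivation:
Beat 0 (L): throw ball1 h=8 -> lands@8:L; in-air after throw: [b1@8:L]
Beat 1 (R): throw ball2 h=8 -> lands@9:R; in-air after throw: [b1@8:L b2@9:R]
Beat 2 (L): throw ball3 h=3 -> lands@5:R; in-air after throw: [b3@5:R b1@8:L b2@9:R]
Beat 3 (R): throw ball4 h=4 -> lands@7:R; in-air after throw: [b3@5:R b4@7:R b1@8:L b2@9:R]
Beat 4 (L): throw ball5 h=7 -> lands@11:R; in-air after throw: [b3@5:R b4@7:R b1@8:L b2@9:R b5@11:R]
Beat 5 (R): throw ball3 h=8 -> lands@13:R; in-air after throw: [b4@7:R b1@8:L b2@9:R b5@11:R b3@13:R]
Beat 6 (L): throw ball6 h=8 -> lands@14:L; in-air after throw: [b4@7:R b1@8:L b2@9:R b5@11:R b3@13:R b6@14:L]
Beat 7 (R): throw ball4 h=3 -> lands@10:L; in-air after throw: [b1@8:L b2@9:R b4@10:L b5@11:R b3@13:R b6@14:L]
Beat 8 (L): throw ball1 h=4 -> lands@12:L; in-air after throw: [b2@9:R b4@10:L b5@11:R b1@12:L b3@13:R b6@14:L]
Beat 9 (R): throw ball2 h=7 -> lands@16:L; in-air after throw: [b4@10:L b5@11:R b1@12:L b3@13:R b6@14:L b2@16:L]
Beat 10 (L): throw ball4 h=8 -> lands@18:L; in-air after throw: [b5@11:R b1@12:L b3@13:R b6@14:L b2@16:L b4@18:L]
Beat 11 (R): throw ball5 h=8 -> lands@19:R; in-air after throw: [b1@12:L b3@13:R b6@14:L b2@16:L b4@18:L b5@19:R]
Beat 12 (L): throw ball1 h=3 -> lands@15:R; in-air after throw: [b3@13:R b6@14:L b1@15:R b2@16:L b4@18:L b5@19:R]
Beat 13 (R): throw ball3 h=4 -> lands@17:R; in-air after throw: [b6@14:L b1@15:R b2@16:L b3@17:R b4@18:L b5@19:R]
Beat 14 (L): throw ball6 h=7 -> lands@21:R; in-air after throw: [b1@15:R b2@16:L b3@17:R b4@18:L b5@19:R b6@21:R]
Beat 15 (R): throw ball1 h=8 -> lands@23:R; in-air after throw: [b2@16:L b3@17:R b4@18:L b5@19:R b6@21:R b1@23:R]
Beat 16 (L): throw ball2 h=8 -> lands@24:L; in-air after throw: [b3@17:R b4@18:L b5@19:R b6@21:R b1@23:R b2@24:L]
Ball 2: thrown@1 h=8 -> first land @9; rethrown@9 h=7 -> second land @16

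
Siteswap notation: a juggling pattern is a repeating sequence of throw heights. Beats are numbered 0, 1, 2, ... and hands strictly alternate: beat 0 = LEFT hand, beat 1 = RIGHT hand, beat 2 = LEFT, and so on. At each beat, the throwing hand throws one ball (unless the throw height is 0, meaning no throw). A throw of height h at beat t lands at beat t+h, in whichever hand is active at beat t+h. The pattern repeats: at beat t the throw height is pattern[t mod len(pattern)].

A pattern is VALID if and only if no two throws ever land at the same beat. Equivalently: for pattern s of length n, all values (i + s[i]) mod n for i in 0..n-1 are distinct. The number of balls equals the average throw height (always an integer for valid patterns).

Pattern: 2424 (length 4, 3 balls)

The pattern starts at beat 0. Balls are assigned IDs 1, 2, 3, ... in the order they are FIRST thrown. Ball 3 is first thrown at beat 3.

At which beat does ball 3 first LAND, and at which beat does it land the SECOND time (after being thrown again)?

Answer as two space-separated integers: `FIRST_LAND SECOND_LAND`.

Answer: 7 11

Derivation:
Beat 0 (L): throw ball1 h=2 -> lands@2:L; in-air after throw: [b1@2:L]
Beat 1 (R): throw ball2 h=4 -> lands@5:R; in-air after throw: [b1@2:L b2@5:R]
Beat 2 (L): throw ball1 h=2 -> lands@4:L; in-air after throw: [b1@4:L b2@5:R]
Beat 3 (R): throw ball3 h=4 -> lands@7:R; in-air after throw: [b1@4:L b2@5:R b3@7:R]
Beat 4 (L): throw ball1 h=2 -> lands@6:L; in-air after throw: [b2@5:R b1@6:L b3@7:R]
Beat 5 (R): throw ball2 h=4 -> lands@9:R; in-air after throw: [b1@6:L b3@7:R b2@9:R]
Beat 6 (L): throw ball1 h=2 -> lands@8:L; in-air after throw: [b3@7:R b1@8:L b2@9:R]
Beat 7 (R): throw ball3 h=4 -> lands@11:R; in-air after throw: [b1@8:L b2@9:R b3@11:R]
Beat 8 (L): throw ball1 h=2 -> lands@10:L; in-air after throw: [b2@9:R b1@10:L b3@11:R]
Beat 9 (R): throw ball2 h=4 -> lands@13:R; in-air after throw: [b1@10:L b3@11:R b2@13:R]
Beat 10 (L): throw ball1 h=2 -> lands@12:L; in-air after throw: [b3@11:R b1@12:L b2@13:R]
Beat 11 (R): throw ball3 h=4 -> lands@15:R; in-air after throw: [b1@12:L b2@13:R b3@15:R]
Ball 3: thrown@3 h=4 -> first land @7; rethrown@7 h=4 -> second land @11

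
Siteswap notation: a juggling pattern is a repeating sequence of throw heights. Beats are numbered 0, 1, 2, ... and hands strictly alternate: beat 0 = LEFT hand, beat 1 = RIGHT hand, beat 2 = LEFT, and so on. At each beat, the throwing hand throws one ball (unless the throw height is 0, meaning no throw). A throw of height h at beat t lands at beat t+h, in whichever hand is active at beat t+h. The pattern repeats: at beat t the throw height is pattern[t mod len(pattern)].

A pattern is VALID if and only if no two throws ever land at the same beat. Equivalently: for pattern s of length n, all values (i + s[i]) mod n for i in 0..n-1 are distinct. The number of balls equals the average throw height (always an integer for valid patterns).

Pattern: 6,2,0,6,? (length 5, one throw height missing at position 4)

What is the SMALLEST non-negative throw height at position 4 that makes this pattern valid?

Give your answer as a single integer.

Answer: 1

Derivation:
i=0: (0 + 6) mod 5 = 1
i=1: (1 + 2) mod 5 = 3
i=2: (2 + 0) mod 5 = 2
i=3: (3 + 6) mod 5 = 4
i=4: s[i]=? (unknown)
Known residues: [1, 2, 3, 4]; need a permutation of 0..4, so missing residue r = 0
Need (4 + s) mod 5 = 0; smallest s = (0 - 4) mod 5 = 1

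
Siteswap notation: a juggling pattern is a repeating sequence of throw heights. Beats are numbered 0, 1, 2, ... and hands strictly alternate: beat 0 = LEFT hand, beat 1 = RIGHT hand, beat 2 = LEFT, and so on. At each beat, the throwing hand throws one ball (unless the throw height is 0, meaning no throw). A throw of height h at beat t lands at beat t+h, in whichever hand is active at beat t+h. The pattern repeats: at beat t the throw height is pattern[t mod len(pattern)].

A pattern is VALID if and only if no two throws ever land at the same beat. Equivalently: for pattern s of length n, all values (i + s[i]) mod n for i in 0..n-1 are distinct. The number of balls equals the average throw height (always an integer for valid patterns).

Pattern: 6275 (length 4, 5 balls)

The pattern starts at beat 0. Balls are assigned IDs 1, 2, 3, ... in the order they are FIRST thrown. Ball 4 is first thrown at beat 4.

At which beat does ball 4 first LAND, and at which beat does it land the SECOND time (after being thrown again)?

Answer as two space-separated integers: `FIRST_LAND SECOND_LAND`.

Answer: 10 17

Derivation:
Beat 0 (L): throw ball1 h=6 -> lands@6:L; in-air after throw: [b1@6:L]
Beat 1 (R): throw ball2 h=2 -> lands@3:R; in-air after throw: [b2@3:R b1@6:L]
Beat 2 (L): throw ball3 h=7 -> lands@9:R; in-air after throw: [b2@3:R b1@6:L b3@9:R]
Beat 3 (R): throw ball2 h=5 -> lands@8:L; in-air after throw: [b1@6:L b2@8:L b3@9:R]
Beat 4 (L): throw ball4 h=6 -> lands@10:L; in-air after throw: [b1@6:L b2@8:L b3@9:R b4@10:L]
Beat 5 (R): throw ball5 h=2 -> lands@7:R; in-air after throw: [b1@6:L b5@7:R b2@8:L b3@9:R b4@10:L]
Beat 6 (L): throw ball1 h=7 -> lands@13:R; in-air after throw: [b5@7:R b2@8:L b3@9:R b4@10:L b1@13:R]
Beat 7 (R): throw ball5 h=5 -> lands@12:L; in-air after throw: [b2@8:L b3@9:R b4@10:L b5@12:L b1@13:R]
Beat 8 (L): throw ball2 h=6 -> lands@14:L; in-air after throw: [b3@9:R b4@10:L b5@12:L b1@13:R b2@14:L]
Beat 9 (R): throw ball3 h=2 -> lands@11:R; in-air after throw: [b4@10:L b3@11:R b5@12:L b1@13:R b2@14:L]
Beat 10 (L): throw ball4 h=7 -> lands@17:R; in-air after throw: [b3@11:R b5@12:L b1@13:R b2@14:L b4@17:R]
Beat 11 (R): throw ball3 h=5 -> lands@16:L; in-air after throw: [b5@12:L b1@13:R b2@14:L b3@16:L b4@17:R]
Beat 12 (L): throw ball5 h=6 -> lands@18:L; in-air after throw: [b1@13:R b2@14:L b3@16:L b4@17:R b5@18:L]
Beat 13 (R): throw ball1 h=2 -> lands@15:R; in-air after throw: [b2@14:L b1@15:R b3@16:L b4@17:R b5@18:L]
Beat 14 (L): throw ball2 h=7 -> lands@21:R; in-air after throw: [b1@15:R b3@16:L b4@17:R b5@18:L b2@21:R]
Beat 15 (R): throw ball1 h=5 -> lands@20:L; in-air after throw: [b3@16:L b4@17:R b5@18:L b1@20:L b2@21:R]
Beat 16 (L): throw ball3 h=6 -> lands@22:L; in-air after throw: [b4@17:R b5@18:L b1@20:L b2@21:R b3@22:L]
Ball 4: thrown@4 h=6 -> first land @10; rethrown@10 h=7 -> second land @17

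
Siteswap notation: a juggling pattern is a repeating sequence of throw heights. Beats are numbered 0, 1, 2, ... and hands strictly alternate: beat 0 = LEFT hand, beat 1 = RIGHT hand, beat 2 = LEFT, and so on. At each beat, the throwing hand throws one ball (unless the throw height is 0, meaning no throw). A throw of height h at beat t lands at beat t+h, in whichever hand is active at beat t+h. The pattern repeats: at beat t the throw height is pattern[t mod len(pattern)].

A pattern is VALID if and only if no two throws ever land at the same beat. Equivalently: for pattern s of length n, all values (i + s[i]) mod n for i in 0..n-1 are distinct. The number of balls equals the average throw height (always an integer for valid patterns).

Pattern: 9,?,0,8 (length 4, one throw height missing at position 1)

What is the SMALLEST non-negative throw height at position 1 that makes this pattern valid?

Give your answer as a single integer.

i=0: (0 + 9) mod 4 = 1
i=1: s[i]=? (unknown)
i=2: (2 + 0) mod 4 = 2
i=3: (3 + 8) mod 4 = 3
Known residues: [1, 2, 3]; need a permutation of 0..3, so missing residue r = 0
Need (1 + s) mod 4 = 0; smallest s = (0 - 1) mod 4 = 3

Answer: 3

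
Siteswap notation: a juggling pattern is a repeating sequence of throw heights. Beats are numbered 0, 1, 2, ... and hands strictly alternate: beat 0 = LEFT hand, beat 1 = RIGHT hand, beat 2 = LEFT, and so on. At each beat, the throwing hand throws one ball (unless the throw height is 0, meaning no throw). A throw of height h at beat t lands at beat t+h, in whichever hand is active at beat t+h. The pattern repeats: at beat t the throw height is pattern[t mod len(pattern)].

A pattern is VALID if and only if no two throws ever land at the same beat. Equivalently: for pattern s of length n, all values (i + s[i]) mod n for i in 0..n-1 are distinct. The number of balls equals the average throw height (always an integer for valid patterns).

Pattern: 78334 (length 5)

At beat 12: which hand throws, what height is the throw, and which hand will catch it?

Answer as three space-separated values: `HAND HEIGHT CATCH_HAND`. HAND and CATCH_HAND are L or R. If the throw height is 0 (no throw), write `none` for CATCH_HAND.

Beat 12: 12 mod 2 = 0, so hand = L
Throw height = pattern[12 mod 5] = pattern[2] = 3
Lands at beat 12+3=15, 15 mod 2 = 1, so catch hand = R

Answer: L 3 R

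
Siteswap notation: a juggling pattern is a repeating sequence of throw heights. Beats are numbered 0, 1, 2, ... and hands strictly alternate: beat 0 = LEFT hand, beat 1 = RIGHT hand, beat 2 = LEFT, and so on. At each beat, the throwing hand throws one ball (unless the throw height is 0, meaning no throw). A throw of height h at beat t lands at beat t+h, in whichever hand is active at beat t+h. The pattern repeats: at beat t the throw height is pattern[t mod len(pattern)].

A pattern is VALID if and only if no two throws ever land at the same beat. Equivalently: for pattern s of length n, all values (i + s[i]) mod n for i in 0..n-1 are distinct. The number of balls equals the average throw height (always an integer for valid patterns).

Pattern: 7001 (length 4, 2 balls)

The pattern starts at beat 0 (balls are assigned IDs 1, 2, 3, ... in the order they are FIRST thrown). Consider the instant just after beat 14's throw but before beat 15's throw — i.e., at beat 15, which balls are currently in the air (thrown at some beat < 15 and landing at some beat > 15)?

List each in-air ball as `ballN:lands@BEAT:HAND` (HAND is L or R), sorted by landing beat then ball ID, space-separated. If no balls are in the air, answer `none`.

Beat 0 (L): throw ball1 h=7 -> lands@7:R; in-air after throw: [b1@7:R]
Beat 3 (R): throw ball2 h=1 -> lands@4:L; in-air after throw: [b2@4:L b1@7:R]
Beat 4 (L): throw ball2 h=7 -> lands@11:R; in-air after throw: [b1@7:R b2@11:R]
Beat 7 (R): throw ball1 h=1 -> lands@8:L; in-air after throw: [b1@8:L b2@11:R]
Beat 8 (L): throw ball1 h=7 -> lands@15:R; in-air after throw: [b2@11:R b1@15:R]
Beat 11 (R): throw ball2 h=1 -> lands@12:L; in-air after throw: [b2@12:L b1@15:R]
Beat 12 (L): throw ball2 h=7 -> lands@19:R; in-air after throw: [b1@15:R b2@19:R]
Beat 15 (R): throw ball1 h=1 -> lands@16:L; in-air after throw: [b1@16:L b2@19:R]

Answer: ball2:lands@19:R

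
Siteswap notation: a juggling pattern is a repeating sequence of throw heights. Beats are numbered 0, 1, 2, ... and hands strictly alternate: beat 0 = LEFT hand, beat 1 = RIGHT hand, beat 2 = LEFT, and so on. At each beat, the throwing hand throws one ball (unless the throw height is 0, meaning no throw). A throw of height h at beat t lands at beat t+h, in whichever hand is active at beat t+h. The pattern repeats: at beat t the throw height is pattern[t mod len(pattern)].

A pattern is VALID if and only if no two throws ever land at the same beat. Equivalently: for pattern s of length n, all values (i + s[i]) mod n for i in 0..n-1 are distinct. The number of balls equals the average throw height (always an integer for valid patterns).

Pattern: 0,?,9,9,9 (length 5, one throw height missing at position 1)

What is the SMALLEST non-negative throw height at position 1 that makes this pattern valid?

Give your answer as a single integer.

Answer: 3

Derivation:
i=0: (0 + 0) mod 5 = 0
i=1: s[i]=? (unknown)
i=2: (2 + 9) mod 5 = 1
i=3: (3 + 9) mod 5 = 2
i=4: (4 + 9) mod 5 = 3
Known residues: [0, 1, 2, 3]; need a permutation of 0..4, so missing residue r = 4
Need (1 + s) mod 5 = 4; smallest s = (4 - 1) mod 5 = 3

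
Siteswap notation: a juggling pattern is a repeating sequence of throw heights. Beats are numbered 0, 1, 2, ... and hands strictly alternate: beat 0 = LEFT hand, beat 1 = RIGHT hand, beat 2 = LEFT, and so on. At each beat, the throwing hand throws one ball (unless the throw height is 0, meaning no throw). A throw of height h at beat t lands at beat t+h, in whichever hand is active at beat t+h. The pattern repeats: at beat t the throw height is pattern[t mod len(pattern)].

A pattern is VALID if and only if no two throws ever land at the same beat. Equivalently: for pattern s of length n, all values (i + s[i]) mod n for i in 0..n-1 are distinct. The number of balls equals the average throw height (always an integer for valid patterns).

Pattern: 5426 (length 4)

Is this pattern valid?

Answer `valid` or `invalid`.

Answer: invalid

Derivation:
i=0: (i + s[i]) mod n = (0 + 5) mod 4 = 1
i=1: (i + s[i]) mod n = (1 + 4) mod 4 = 1
i=2: (i + s[i]) mod n = (2 + 2) mod 4 = 0
i=3: (i + s[i]) mod n = (3 + 6) mod 4 = 1
Residues: [1, 1, 0, 1], distinct: False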